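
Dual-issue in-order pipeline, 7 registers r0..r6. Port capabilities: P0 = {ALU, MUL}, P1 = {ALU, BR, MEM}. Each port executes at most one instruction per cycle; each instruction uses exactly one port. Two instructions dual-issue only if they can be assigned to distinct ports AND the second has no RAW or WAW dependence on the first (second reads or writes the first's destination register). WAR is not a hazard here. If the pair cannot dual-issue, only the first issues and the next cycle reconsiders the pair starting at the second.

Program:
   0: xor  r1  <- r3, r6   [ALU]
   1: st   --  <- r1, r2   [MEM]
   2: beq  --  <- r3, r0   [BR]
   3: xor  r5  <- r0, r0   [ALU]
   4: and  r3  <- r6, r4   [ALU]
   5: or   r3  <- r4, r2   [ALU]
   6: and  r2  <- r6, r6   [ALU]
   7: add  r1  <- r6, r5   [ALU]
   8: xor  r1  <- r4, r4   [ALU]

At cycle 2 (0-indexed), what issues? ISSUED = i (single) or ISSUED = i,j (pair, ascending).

ISSUED = 2,3

#0 head=0: xor.ALU i0 RAW r1
#1 head=1: st.MEM i1 no-port MEM/BR
#2 head=2: beq.BR+xor.ALU i2&i3 pair
#3 head=4: and.ALU i4 WAW r3
#4 head=5: or.ALU+and.ALU i5&i6 pair
#5 head=7: add.ALU i7 WAW r1
#6 head=8: xor.ALU i8 tail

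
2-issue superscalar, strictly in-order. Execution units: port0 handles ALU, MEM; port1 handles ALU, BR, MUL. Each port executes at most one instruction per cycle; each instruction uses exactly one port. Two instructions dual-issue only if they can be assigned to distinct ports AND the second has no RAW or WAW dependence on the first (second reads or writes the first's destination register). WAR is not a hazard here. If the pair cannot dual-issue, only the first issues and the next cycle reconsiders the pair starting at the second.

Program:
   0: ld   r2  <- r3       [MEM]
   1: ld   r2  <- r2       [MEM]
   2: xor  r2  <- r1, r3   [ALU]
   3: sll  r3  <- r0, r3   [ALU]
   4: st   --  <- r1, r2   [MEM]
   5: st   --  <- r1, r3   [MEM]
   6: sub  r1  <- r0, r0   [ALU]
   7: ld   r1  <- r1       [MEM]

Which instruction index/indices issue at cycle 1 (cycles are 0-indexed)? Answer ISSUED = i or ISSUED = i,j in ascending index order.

0. ld.MEM @i0  | no-port MEM/MEM
1. ld.MEM @i1  | WAW r2
2. xor.ALU+sll.ALU @i2+i3  | 2-wide
3. st.MEM @i4  | no-port MEM/MEM
4. st.MEM+sub.ALU @i5+i6  | 2-wide
5. ld.MEM @i7  | tail

ISSUED = 1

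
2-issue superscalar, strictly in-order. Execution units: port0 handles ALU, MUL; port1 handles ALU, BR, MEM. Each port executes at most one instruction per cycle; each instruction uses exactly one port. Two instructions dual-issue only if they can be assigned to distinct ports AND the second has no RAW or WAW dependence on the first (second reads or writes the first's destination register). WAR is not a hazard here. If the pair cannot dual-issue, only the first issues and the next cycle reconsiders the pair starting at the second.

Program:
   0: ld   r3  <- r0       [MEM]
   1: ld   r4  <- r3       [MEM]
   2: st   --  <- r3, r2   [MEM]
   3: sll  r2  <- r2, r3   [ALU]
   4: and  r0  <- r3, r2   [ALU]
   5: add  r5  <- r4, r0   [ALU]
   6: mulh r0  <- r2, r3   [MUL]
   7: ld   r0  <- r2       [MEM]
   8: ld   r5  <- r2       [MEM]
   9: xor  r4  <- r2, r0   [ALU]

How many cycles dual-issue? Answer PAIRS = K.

c0: i0 ld.MEM  no-port MEM/MEM
c1: i1 ld.MEM  no-port MEM/MEM
c2: i2/i3 st.MEM/sll.ALU  pair
c3: i4 and.ALU  RAW r0
c4: i5/i6 add.ALU/mulh.MUL  pair
c5: i7 ld.MEM  no-port MEM/MEM
c6: i8/i9 ld.MEM/xor.ALU  pair

PAIRS = 3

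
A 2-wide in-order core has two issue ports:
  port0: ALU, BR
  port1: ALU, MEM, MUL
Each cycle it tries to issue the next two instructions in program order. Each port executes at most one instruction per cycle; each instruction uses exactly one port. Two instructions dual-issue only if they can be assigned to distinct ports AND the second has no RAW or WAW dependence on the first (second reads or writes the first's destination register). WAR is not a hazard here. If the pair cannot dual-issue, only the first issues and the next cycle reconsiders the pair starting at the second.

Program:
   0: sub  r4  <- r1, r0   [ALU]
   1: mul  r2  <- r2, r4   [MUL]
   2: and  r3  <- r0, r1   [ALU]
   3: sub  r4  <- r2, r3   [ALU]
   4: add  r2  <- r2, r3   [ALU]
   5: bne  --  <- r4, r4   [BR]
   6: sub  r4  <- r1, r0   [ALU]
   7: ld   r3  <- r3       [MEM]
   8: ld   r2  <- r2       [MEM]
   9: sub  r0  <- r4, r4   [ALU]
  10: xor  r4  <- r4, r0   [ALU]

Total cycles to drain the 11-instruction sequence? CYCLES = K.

t=0 i0:sub.ALU ; RAW r4
t=1 i1+i2:mul.MUL;and.ALU ; dual
t=2 i3+i4:sub.ALU;add.ALU ; dual
t=3 i5+i6:bne.BR;sub.ALU ; dual
t=4 i7:ld.MEM ; no-port MEM/MEM
t=5 i8+i9:ld.MEM;sub.ALU ; dual
t=6 i10:xor.ALU ; tail

CYCLES = 7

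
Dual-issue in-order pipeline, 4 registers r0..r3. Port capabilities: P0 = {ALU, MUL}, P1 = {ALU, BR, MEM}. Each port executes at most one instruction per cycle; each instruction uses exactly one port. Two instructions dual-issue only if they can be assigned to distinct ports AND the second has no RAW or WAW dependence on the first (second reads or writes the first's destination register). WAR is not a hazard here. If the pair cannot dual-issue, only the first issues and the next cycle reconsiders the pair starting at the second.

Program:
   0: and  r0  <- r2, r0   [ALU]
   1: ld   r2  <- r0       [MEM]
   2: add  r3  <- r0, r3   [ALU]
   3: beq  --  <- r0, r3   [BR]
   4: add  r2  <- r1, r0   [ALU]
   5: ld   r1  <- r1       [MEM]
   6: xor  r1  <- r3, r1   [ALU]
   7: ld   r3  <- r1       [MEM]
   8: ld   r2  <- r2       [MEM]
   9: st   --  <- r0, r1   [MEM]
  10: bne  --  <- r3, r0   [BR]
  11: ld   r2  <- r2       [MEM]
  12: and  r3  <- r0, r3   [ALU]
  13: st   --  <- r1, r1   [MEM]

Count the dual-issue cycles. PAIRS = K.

PAIRS = 3

#0 head=0: and.ALU i0 RAW r0
#1 head=1: ld.MEM;add.ALU i1&i2 2-wide
#2 head=3: beq.BR;add.ALU i3&i4 2-wide
#3 head=5: ld.MEM i5 RAW+WAW r1
#4 head=6: xor.ALU i6 RAW r1
#5 head=7: ld.MEM i7 no-port MEM/MEM
#6 head=8: ld.MEM i8 no-port MEM/MEM
#7 head=9: st.MEM i9 no-port MEM/BR
#8 head=10: bne.BR i10 no-port BR/MEM
#9 head=11: ld.MEM;and.ALU i11&i12 2-wide
#10 head=13: st.MEM i13 tail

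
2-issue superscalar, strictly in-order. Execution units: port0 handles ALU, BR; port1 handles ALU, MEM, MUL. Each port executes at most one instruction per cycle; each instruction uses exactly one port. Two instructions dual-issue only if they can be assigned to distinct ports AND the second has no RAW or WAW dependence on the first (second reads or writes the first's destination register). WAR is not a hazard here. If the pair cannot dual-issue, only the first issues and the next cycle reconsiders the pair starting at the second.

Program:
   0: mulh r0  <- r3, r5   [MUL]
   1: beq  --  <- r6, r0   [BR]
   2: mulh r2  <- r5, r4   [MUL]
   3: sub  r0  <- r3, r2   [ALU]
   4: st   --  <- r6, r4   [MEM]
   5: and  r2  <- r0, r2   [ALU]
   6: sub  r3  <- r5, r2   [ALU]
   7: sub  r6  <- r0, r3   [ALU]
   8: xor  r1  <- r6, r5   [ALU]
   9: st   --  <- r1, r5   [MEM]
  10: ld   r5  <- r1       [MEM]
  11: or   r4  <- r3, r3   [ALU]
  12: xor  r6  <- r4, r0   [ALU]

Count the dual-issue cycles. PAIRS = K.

[0] i0  mulh.MUL  -- RAW r0
[1] i1+i2  beq.BR+mulh.MUL  -- pair
[2] i3+i4  sub.ALU+st.MEM  -- pair
[3] i5  and.ALU  -- RAW r2
[4] i6  sub.ALU  -- RAW r3
[5] i7  sub.ALU  -- RAW r6
[6] i8  xor.ALU  -- RAW r1
[7] i9  st.MEM  -- no-port MEM/MEM
[8] i10+i11  ld.MEM+or.ALU  -- pair
[9] i12  xor.ALU  -- tail

PAIRS = 3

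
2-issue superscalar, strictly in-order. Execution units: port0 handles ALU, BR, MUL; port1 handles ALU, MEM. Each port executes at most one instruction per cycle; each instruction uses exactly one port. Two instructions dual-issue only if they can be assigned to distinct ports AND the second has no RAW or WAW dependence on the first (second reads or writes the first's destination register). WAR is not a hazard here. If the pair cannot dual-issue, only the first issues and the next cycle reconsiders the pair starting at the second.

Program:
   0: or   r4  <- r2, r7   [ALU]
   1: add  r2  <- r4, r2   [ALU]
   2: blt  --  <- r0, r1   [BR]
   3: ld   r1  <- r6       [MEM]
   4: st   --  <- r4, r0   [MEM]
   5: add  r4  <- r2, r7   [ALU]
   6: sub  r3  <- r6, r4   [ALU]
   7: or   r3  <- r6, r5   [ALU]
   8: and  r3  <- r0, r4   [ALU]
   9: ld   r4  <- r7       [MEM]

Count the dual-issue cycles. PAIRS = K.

PAIRS = 3

[0] i0  or.ALU  -- RAW r4
[1] i1+i2  add.ALU blt.BR  -- 2-wide
[2] i3  ld.MEM  -- no-port MEM/MEM
[3] i4+i5  st.MEM add.ALU  -- 2-wide
[4] i6  sub.ALU  -- WAW r3
[5] i7  or.ALU  -- WAW r3
[6] i8+i9  and.ALU ld.MEM  -- 2-wide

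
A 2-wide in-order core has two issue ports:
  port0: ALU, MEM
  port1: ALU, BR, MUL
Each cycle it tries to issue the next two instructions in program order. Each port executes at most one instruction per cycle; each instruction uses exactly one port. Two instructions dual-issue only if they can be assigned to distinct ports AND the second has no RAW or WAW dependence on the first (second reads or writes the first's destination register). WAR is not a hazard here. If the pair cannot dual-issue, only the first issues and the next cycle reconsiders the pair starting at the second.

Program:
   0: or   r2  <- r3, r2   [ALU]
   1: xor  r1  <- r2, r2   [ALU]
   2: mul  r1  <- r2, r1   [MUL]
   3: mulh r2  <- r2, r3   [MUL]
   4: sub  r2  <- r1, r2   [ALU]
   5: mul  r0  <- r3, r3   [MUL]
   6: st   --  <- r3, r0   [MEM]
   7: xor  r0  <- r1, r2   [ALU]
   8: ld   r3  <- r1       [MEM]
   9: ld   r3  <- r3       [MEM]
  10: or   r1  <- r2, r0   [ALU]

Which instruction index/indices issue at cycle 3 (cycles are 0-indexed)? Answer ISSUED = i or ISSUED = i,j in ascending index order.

ISSUED = 3

0. or @i0  | RAW r2
1. xor @i1  | RAW+WAW r1
2. mul @i2  | no-port MUL/MUL
3. mulh @i3  | RAW+WAW r2
4. sub;mul @i4+i5  | 2-wide
5. st;xor @i6+i7  | 2-wide
6. ld @i8  | no-port MEM/MEM
7. ld;or @i9+i10  | 2-wide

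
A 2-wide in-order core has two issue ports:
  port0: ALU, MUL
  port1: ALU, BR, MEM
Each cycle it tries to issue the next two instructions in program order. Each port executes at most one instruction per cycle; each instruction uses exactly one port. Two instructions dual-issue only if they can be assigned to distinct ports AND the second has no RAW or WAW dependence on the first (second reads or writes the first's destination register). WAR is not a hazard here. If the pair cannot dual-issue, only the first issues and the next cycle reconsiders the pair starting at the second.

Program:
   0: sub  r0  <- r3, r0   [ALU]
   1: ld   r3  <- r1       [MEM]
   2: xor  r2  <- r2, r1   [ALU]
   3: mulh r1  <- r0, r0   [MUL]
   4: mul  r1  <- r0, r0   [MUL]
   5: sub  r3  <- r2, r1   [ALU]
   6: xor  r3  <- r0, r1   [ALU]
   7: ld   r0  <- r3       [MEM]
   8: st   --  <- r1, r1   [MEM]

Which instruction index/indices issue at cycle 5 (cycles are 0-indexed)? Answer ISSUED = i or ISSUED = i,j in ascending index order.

  cy0 -> i0,i1 (sub ld) 2-wide
  cy1 -> i2,i3 (xor mulh) 2-wide
  cy2 -> i4 (mul) RAW r1
  cy3 -> i5 (sub) WAW r3
  cy4 -> i6 (xor) RAW r3
  cy5 -> i7 (ld) no-port MEM/MEM
  cy6 -> i8 (st) tail

ISSUED = 7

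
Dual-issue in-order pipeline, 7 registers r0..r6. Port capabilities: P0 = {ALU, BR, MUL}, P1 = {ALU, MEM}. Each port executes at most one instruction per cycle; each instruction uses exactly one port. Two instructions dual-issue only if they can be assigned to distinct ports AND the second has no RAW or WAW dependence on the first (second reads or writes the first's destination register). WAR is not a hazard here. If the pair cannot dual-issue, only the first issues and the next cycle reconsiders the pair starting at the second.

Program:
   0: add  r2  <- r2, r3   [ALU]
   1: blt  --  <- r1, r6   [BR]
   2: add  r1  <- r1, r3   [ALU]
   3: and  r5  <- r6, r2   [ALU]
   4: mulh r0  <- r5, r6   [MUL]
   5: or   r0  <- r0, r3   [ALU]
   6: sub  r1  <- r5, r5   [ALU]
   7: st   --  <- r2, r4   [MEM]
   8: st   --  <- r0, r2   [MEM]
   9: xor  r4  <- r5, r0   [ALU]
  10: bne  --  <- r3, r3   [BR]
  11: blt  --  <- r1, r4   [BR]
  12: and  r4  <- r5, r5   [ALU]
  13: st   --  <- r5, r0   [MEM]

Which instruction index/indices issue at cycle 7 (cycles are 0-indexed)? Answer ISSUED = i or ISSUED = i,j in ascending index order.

[0] i0&i1  add.ALU+blt.BR  -- 2-wide
[1] i2&i3  add.ALU+and.ALU  -- 2-wide
[2] i4  mulh.MUL  -- RAW+WAW r0
[3] i5&i6  or.ALU+sub.ALU  -- 2-wide
[4] i7  st.MEM  -- no-port MEM/MEM
[5] i8&i9  st.MEM+xor.ALU  -- 2-wide
[6] i10  bne.BR  -- no-port BR/BR
[7] i11&i12  blt.BR+and.ALU  -- 2-wide
[8] i13  st.MEM  -- tail

ISSUED = 11,12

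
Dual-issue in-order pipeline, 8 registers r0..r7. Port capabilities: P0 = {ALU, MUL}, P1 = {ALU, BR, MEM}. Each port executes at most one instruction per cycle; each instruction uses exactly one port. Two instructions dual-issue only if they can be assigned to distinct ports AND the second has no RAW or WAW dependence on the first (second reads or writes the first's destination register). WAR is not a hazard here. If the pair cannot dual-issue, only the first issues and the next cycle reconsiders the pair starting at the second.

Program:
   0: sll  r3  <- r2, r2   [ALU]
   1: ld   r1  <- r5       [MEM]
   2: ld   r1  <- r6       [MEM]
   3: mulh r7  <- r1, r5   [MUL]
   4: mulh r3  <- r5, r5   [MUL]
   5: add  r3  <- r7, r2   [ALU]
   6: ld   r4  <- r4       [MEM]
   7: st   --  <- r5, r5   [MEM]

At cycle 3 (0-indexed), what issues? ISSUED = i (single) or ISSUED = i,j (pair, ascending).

ISSUED = 4

0. sll+ld @i0/i1  | pair
1. ld @i2  | RAW r1
2. mulh @i3  | no-port MUL/MUL
3. mulh @i4  | WAW r3
4. add+ld @i5/i6  | pair
5. st @i7  | tail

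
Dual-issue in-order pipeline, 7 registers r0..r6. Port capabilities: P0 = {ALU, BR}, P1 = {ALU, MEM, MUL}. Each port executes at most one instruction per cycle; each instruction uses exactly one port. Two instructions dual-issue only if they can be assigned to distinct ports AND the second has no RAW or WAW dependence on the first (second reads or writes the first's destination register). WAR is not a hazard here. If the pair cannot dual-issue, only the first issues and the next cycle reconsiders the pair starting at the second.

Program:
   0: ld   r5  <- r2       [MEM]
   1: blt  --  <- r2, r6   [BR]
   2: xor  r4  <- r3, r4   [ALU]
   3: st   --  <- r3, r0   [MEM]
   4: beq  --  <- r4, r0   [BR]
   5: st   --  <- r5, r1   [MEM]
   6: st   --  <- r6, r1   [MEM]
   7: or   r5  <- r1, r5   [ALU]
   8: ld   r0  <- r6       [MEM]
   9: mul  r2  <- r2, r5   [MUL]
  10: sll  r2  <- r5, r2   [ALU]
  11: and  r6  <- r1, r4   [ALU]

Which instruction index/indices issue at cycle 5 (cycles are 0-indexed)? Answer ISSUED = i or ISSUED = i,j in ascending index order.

t=0 i0+i1:ld.MEM+blt.BR ; dual
t=1 i2+i3:xor.ALU+st.MEM ; dual
t=2 i4+i5:beq.BR+st.MEM ; dual
t=3 i6+i7:st.MEM+or.ALU ; dual
t=4 i8:ld.MEM ; no-port MEM/MUL
t=5 i9:mul.MUL ; RAW+WAW r2
t=6 i10+i11:sll.ALU+and.ALU ; dual

ISSUED = 9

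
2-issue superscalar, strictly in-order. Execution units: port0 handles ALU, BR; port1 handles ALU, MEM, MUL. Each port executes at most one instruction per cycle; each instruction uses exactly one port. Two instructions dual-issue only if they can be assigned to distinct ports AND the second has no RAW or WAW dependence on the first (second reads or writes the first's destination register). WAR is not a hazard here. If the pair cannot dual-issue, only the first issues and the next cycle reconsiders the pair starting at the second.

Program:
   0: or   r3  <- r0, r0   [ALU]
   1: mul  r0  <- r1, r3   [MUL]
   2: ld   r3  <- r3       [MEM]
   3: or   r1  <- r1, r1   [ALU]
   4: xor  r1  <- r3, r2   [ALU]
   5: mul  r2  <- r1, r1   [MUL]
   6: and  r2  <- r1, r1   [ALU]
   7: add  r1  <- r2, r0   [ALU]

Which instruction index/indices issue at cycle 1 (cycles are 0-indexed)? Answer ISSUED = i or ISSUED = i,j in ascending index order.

ISSUED = 1

t=0 i0:or ; RAW r3
t=1 i1:mul ; no-port MUL/MEM
t=2 i2&i3:ld or ; dual
t=3 i4:xor ; RAW r1
t=4 i5:mul ; WAW r2
t=5 i6:and ; RAW r2
t=6 i7:add ; tail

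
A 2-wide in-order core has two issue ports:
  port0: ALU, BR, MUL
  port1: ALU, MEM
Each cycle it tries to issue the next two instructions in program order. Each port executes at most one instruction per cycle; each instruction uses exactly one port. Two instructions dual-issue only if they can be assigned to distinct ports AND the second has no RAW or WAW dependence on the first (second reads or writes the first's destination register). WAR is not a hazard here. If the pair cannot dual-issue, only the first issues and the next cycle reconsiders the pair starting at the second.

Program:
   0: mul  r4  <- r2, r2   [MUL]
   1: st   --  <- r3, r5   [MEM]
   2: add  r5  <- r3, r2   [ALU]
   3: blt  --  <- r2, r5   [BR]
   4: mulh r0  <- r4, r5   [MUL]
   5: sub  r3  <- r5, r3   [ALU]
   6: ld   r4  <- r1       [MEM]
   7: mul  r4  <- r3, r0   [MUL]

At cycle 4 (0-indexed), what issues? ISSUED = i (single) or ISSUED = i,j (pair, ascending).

ISSUED = 6

t=0 i0/i1:mul.MUL/st.MEM ; pair
t=1 i2:add.ALU ; RAW r5
t=2 i3:blt.BR ; no-port BR/MUL
t=3 i4/i5:mulh.MUL/sub.ALU ; pair
t=4 i6:ld.MEM ; WAW r4
t=5 i7:mul.MUL ; tail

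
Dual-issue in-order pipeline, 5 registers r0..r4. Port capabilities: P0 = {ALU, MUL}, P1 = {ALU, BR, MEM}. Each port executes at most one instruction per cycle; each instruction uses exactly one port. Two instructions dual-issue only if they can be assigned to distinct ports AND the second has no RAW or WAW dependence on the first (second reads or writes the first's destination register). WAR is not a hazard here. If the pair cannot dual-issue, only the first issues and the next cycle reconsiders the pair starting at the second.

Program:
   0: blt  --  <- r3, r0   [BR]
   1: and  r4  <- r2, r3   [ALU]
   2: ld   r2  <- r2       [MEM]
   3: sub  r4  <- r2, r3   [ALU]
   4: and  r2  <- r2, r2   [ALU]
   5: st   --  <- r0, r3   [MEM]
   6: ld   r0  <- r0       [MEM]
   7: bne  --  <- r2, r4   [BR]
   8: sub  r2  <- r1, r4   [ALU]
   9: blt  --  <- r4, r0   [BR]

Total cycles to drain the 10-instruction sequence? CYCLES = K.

[0] i0+i1  blt.BR and.ALU  -- dual
[1] i2  ld.MEM  -- RAW r2
[2] i3+i4  sub.ALU and.ALU  -- dual
[3] i5  st.MEM  -- no-port MEM/MEM
[4] i6  ld.MEM  -- no-port MEM/BR
[5] i7+i8  bne.BR sub.ALU  -- dual
[6] i9  blt.BR  -- tail

CYCLES = 7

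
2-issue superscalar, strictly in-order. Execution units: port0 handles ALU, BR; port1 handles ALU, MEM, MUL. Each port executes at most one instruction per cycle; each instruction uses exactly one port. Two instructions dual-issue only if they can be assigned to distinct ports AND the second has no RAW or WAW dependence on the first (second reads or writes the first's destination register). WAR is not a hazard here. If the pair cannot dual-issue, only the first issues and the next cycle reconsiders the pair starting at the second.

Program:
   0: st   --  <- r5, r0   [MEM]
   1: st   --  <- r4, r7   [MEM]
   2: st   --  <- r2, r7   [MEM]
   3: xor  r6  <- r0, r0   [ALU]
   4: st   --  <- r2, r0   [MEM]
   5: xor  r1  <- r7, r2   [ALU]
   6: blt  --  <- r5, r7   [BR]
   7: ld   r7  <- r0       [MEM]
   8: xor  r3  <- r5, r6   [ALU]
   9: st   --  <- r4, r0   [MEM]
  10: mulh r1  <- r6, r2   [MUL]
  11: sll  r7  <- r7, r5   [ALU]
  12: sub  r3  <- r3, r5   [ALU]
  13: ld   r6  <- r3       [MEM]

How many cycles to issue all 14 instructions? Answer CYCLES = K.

CYCLES = 9

  cy0 -> i0 (st) no-port MEM/MEM
  cy1 -> i1 (st) no-port MEM/MEM
  cy2 -> i2&i3 (st+xor) dual
  cy3 -> i4&i5 (st+xor) dual
  cy4 -> i6&i7 (blt+ld) dual
  cy5 -> i8&i9 (xor+st) dual
  cy6 -> i10&i11 (mulh+sll) dual
  cy7 -> i12 (sub) RAW r3
  cy8 -> i13 (ld) tail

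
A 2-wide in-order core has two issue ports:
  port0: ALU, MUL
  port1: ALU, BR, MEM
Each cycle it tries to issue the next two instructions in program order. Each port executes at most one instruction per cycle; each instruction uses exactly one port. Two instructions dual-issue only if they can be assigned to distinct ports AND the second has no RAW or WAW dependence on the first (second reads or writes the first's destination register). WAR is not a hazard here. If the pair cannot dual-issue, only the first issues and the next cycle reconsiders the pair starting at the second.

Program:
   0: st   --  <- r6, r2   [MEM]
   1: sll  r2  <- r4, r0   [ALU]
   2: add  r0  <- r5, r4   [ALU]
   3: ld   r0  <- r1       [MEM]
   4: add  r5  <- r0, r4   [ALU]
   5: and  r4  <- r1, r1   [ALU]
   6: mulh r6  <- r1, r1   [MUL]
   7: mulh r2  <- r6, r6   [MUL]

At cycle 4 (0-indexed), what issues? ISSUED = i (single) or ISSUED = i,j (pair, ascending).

c0: i0+i1 st;sll  2-wide
c1: i2 add  WAW r0
c2: i3 ld  RAW r0
c3: i4+i5 add;and  2-wide
c4: i6 mulh  no-port MUL/MUL
c5: i7 mulh  tail

ISSUED = 6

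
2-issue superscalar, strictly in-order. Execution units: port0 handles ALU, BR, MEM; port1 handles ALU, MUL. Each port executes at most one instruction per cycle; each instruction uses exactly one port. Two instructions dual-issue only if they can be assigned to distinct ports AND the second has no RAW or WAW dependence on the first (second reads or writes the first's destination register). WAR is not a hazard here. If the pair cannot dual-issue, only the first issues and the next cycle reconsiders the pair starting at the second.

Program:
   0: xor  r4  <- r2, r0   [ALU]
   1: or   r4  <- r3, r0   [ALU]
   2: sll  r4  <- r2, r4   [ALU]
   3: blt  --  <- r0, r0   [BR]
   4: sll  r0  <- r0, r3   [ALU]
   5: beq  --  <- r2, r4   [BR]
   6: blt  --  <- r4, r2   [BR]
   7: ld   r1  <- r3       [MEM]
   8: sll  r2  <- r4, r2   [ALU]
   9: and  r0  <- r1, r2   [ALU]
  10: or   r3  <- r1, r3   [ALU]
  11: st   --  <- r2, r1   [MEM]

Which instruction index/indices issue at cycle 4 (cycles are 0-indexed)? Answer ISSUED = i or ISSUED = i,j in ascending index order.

ISSUED = 6

t=0 i0:xor ; WAW r4
t=1 i1:or ; RAW+WAW r4
t=2 i2/i3:sll+blt ; dual
t=3 i4/i5:sll+beq ; dual
t=4 i6:blt ; no-port BR/MEM
t=5 i7/i8:ld+sll ; dual
t=6 i9/i10:and+or ; dual
t=7 i11:st ; tail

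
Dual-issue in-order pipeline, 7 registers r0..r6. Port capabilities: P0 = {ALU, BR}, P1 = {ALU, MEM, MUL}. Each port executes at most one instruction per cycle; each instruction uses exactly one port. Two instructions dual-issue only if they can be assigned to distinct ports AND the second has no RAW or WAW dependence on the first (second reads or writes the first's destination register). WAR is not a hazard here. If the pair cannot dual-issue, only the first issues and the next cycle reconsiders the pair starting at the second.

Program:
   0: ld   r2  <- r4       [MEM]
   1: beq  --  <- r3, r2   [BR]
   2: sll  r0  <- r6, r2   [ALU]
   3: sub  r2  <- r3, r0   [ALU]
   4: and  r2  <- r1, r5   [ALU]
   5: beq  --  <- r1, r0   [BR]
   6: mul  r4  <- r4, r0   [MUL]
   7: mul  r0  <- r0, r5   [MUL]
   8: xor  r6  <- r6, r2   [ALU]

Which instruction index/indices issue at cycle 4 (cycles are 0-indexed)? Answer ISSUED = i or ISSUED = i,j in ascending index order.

ISSUED = 6

  cy0 -> i0 (ld) RAW r2
  cy1 -> i1+i2 (beq sll) dual
  cy2 -> i3 (sub) WAW r2
  cy3 -> i4+i5 (and beq) dual
  cy4 -> i6 (mul) no-port MUL/MUL
  cy5 -> i7+i8 (mul xor) dual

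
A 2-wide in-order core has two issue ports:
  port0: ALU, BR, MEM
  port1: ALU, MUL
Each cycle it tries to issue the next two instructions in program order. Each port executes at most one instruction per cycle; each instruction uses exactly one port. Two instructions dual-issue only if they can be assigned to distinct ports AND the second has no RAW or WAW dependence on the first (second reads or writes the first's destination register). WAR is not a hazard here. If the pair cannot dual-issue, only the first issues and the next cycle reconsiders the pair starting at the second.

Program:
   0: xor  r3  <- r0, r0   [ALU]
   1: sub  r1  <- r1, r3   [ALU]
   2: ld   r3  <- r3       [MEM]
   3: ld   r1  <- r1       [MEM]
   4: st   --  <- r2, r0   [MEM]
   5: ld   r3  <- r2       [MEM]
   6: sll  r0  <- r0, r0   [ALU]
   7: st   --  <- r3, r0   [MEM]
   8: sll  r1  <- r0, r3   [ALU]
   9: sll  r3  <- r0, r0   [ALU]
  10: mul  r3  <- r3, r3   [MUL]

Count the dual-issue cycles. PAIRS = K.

PAIRS = 3

#0 head=0: xor i0 RAW r3
#1 head=1: sub+ld i1&i2 pair
#2 head=3: ld i3 no-port MEM/MEM
#3 head=4: st i4 no-port MEM/MEM
#4 head=5: ld+sll i5&i6 pair
#5 head=7: st+sll i7&i8 pair
#6 head=9: sll i9 RAW+WAW r3
#7 head=10: mul i10 tail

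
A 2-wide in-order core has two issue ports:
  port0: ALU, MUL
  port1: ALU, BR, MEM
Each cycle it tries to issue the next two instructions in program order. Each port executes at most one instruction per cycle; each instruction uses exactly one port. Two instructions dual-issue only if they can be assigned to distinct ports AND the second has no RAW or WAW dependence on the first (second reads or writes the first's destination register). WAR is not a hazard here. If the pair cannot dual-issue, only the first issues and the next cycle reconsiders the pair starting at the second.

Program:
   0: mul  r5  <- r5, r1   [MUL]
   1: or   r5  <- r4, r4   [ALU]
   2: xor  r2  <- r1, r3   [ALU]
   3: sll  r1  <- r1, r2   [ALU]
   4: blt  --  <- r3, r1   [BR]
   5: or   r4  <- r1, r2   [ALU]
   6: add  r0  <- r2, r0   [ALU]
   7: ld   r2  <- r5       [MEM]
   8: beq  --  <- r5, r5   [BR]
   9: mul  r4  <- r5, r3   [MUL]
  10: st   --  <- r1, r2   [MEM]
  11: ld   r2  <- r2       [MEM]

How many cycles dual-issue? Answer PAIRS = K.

[0] i0  mul  -- WAW r5
[1] i1,i2  or+xor  -- dual
[2] i3  sll  -- RAW r1
[3] i4,i5  blt+or  -- dual
[4] i6,i7  add+ld  -- dual
[5] i8,i9  beq+mul  -- dual
[6] i10  st  -- no-port MEM/MEM
[7] i11  ld  -- tail

PAIRS = 4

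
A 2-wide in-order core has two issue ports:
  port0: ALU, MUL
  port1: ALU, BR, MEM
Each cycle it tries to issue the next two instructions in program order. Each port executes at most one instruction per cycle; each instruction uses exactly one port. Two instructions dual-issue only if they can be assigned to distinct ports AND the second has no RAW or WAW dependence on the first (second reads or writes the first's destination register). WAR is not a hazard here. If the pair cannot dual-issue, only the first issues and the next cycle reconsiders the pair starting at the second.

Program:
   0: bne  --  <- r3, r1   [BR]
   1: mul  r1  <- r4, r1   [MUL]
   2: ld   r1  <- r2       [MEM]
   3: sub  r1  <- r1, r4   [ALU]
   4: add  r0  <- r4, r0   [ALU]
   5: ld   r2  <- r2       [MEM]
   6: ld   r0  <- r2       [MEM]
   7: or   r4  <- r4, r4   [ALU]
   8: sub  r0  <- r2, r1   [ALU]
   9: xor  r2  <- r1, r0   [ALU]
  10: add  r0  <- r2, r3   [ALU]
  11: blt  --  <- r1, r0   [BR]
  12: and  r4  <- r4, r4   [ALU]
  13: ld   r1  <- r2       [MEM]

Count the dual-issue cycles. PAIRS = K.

0. bne/mul @i0+i1  | pair
1. ld @i2  | RAW+WAW r1
2. sub/add @i3+i4  | pair
3. ld @i5  | no-port MEM/MEM
4. ld/or @i6+i7  | pair
5. sub @i8  | RAW r0
6. xor @i9  | RAW r2
7. add @i10  | RAW r0
8. blt/and @i11+i12  | pair
9. ld @i13  | tail

PAIRS = 4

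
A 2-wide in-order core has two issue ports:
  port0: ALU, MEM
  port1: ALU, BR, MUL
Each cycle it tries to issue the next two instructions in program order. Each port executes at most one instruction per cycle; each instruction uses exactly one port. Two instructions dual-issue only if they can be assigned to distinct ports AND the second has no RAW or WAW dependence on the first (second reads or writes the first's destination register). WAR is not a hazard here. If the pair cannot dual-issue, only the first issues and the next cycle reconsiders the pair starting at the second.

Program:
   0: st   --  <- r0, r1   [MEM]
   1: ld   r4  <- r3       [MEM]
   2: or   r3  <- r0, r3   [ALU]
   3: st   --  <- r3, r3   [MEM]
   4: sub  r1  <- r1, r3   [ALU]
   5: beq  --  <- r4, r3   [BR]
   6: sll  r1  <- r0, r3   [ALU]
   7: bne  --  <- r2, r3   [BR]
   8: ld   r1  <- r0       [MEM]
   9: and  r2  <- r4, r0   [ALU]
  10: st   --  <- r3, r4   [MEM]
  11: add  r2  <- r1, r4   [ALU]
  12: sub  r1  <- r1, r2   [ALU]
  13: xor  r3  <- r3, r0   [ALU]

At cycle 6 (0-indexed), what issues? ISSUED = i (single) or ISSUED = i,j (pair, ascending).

ISSUED = 11

#0 head=0: st.MEM i0 no-port MEM/MEM
#1 head=1: ld.MEM/or.ALU i1+i2 pair
#2 head=3: st.MEM/sub.ALU i3+i4 pair
#3 head=5: beq.BR/sll.ALU i5+i6 pair
#4 head=7: bne.BR/ld.MEM i7+i8 pair
#5 head=9: and.ALU/st.MEM i9+i10 pair
#6 head=11: add.ALU i11 RAW r2
#7 head=12: sub.ALU/xor.ALU i12+i13 pair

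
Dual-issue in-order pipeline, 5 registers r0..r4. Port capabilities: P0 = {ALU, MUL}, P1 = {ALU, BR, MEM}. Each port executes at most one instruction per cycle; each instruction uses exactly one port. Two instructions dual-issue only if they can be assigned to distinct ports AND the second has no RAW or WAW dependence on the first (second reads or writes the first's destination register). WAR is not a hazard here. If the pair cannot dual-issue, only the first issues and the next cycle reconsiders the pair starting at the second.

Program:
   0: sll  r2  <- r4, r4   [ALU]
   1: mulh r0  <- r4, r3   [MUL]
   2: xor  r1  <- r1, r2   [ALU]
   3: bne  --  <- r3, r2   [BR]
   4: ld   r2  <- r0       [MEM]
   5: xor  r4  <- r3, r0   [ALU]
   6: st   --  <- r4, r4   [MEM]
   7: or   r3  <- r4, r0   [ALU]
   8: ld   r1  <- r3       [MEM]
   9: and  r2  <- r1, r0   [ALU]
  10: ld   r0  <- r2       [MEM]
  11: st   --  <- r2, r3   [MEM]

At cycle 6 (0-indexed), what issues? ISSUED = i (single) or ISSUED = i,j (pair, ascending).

ISSUED = 10

  cy0 -> i0+i1 (sll+mulh) 2-wide
  cy1 -> i2+i3 (xor+bne) 2-wide
  cy2 -> i4+i5 (ld+xor) 2-wide
  cy3 -> i6+i7 (st+or) 2-wide
  cy4 -> i8 (ld) RAW r1
  cy5 -> i9 (and) RAW r2
  cy6 -> i10 (ld) no-port MEM/MEM
  cy7 -> i11 (st) tail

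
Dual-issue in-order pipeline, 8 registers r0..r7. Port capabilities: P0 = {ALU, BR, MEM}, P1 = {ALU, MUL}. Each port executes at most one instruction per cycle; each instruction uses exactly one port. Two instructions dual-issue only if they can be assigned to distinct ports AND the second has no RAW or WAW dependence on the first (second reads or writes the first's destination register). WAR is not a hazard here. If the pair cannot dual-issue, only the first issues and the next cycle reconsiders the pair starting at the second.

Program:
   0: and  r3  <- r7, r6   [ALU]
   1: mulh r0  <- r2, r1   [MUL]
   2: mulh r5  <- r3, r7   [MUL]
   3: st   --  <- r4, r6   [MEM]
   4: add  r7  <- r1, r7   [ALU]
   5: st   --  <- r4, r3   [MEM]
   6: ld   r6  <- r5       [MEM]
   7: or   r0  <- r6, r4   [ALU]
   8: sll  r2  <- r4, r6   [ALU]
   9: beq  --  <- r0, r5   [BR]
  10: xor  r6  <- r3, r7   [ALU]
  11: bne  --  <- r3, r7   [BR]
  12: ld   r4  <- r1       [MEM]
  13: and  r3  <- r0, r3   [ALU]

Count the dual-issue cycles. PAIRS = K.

PAIRS = 6

[0] i0+i1  and+mulh  -- dual
[1] i2+i3  mulh+st  -- dual
[2] i4+i5  add+st  -- dual
[3] i6  ld  -- RAW r6
[4] i7+i8  or+sll  -- dual
[5] i9+i10  beq+xor  -- dual
[6] i11  bne  -- no-port BR/MEM
[7] i12+i13  ld+and  -- dual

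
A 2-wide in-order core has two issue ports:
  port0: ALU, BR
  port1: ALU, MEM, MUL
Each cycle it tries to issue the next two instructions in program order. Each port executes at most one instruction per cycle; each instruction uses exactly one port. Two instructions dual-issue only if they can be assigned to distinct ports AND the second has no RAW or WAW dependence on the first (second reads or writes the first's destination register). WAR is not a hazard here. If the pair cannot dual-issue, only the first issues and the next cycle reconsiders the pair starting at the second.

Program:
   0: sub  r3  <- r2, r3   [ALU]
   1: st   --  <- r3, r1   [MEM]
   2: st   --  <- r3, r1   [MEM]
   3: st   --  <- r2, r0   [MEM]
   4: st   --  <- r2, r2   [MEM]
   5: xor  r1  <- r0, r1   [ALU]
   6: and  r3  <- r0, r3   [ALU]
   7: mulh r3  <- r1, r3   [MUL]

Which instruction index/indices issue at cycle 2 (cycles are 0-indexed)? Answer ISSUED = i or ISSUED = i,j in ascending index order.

ISSUED = 2

  cy0 -> i0 (sub.ALU) RAW r3
  cy1 -> i1 (st.MEM) no-port MEM/MEM
  cy2 -> i2 (st.MEM) no-port MEM/MEM
  cy3 -> i3 (st.MEM) no-port MEM/MEM
  cy4 -> i4&i5 (st.MEM;xor.ALU) dual
  cy5 -> i6 (and.ALU) RAW+WAW r3
  cy6 -> i7 (mulh.MUL) tail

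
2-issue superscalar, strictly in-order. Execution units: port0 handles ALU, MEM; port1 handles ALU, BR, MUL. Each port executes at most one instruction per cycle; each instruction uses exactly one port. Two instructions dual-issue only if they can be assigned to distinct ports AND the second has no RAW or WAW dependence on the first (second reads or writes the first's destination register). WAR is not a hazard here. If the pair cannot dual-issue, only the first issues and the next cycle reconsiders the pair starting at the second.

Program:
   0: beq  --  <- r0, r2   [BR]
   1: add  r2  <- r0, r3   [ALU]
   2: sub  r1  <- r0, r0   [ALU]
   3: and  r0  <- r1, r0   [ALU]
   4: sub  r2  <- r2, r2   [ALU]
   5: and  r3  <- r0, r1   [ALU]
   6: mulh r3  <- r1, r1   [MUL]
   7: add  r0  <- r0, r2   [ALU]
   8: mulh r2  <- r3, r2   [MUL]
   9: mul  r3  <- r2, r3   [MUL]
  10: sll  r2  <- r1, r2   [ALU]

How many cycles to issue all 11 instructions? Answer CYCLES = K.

c0: i0&i1 beq.BR+add.ALU  dual
c1: i2 sub.ALU  RAW r1
c2: i3&i4 and.ALU+sub.ALU  dual
c3: i5 and.ALU  WAW r3
c4: i6&i7 mulh.MUL+add.ALU  dual
c5: i8 mulh.MUL  no-port MUL/MUL
c6: i9&i10 mul.MUL+sll.ALU  dual

CYCLES = 7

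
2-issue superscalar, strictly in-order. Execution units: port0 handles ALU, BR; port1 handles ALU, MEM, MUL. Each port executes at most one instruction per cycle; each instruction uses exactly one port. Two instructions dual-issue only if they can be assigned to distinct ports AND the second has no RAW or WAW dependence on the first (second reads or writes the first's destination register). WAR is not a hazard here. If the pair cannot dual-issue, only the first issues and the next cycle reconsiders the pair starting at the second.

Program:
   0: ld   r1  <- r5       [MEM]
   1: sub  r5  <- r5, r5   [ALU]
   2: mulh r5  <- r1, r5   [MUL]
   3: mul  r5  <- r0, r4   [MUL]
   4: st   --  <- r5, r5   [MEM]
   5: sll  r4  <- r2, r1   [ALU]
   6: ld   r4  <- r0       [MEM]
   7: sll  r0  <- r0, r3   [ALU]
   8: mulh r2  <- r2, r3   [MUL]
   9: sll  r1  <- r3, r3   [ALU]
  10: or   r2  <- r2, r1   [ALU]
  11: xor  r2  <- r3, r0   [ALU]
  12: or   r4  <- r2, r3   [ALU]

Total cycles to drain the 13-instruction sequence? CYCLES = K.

  cy0 -> i0,i1 (ld+sub) dual
  cy1 -> i2 (mulh) no-port MUL/MUL
  cy2 -> i3 (mul) no-port MUL/MEM
  cy3 -> i4,i5 (st+sll) dual
  cy4 -> i6,i7 (ld+sll) dual
  cy5 -> i8,i9 (mulh+sll) dual
  cy6 -> i10 (or) WAW r2
  cy7 -> i11 (xor) RAW r2
  cy8 -> i12 (or) tail

CYCLES = 9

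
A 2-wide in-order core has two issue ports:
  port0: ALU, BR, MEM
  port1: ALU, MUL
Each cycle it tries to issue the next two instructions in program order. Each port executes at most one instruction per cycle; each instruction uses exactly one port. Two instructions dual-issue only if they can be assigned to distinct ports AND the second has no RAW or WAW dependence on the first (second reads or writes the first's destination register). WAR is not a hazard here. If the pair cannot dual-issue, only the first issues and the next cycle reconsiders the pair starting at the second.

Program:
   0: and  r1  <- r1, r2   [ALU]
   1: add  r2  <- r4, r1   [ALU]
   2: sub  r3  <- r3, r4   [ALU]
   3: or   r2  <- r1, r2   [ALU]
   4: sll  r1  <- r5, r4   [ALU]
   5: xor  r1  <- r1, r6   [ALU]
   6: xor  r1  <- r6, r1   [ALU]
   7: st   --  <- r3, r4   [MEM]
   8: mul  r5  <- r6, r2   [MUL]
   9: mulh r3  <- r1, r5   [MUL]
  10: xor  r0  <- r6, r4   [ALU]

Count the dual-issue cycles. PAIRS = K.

#0 head=0: and.ALU i0 RAW r1
#1 head=1: add.ALU sub.ALU i1/i2 pair
#2 head=3: or.ALU sll.ALU i3/i4 pair
#3 head=5: xor.ALU i5 RAW+WAW r1
#4 head=6: xor.ALU st.MEM i6/i7 pair
#5 head=8: mul.MUL i8 no-port MUL/MUL
#6 head=9: mulh.MUL xor.ALU i9/i10 pair

PAIRS = 4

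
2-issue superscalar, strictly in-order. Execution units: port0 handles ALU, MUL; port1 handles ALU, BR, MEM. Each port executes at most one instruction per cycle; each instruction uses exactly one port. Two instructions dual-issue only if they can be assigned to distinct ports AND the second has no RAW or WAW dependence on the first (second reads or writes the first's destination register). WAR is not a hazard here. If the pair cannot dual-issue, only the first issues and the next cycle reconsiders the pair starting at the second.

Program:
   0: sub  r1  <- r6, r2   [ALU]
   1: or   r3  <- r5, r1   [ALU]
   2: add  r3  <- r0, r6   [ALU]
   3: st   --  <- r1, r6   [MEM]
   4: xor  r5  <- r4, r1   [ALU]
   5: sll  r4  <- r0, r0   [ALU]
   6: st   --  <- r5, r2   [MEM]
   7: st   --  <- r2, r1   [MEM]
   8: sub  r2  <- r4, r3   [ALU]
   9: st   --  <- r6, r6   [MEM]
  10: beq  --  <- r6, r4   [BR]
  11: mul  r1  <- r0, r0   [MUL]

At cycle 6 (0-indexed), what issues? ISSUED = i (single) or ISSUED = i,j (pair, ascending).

  cy0 -> i0 (sub.ALU) RAW r1
  cy1 -> i1 (or.ALU) WAW r3
  cy2 -> i2&i3 (add.ALU st.MEM) dual
  cy3 -> i4&i5 (xor.ALU sll.ALU) dual
  cy4 -> i6 (st.MEM) no-port MEM/MEM
  cy5 -> i7&i8 (st.MEM sub.ALU) dual
  cy6 -> i9 (st.MEM) no-port MEM/BR
  cy7 -> i10&i11 (beq.BR mul.MUL) dual

ISSUED = 9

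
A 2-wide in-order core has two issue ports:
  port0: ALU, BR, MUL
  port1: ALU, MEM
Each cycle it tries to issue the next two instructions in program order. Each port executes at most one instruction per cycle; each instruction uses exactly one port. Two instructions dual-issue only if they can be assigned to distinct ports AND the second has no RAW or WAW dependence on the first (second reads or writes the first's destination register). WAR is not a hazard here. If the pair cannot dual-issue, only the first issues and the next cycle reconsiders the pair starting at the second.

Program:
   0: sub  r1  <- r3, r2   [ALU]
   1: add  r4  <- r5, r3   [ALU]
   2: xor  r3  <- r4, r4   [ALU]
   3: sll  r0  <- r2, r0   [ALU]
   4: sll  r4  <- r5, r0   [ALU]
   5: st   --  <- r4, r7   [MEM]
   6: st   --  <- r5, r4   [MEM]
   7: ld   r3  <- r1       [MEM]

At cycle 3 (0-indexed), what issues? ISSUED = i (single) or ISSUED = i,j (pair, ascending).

ISSUED = 5

0. sub/add @i0/i1  | pair
1. xor/sll @i2/i3  | pair
2. sll @i4  | RAW r4
3. st @i5  | no-port MEM/MEM
4. st @i6  | no-port MEM/MEM
5. ld @i7  | tail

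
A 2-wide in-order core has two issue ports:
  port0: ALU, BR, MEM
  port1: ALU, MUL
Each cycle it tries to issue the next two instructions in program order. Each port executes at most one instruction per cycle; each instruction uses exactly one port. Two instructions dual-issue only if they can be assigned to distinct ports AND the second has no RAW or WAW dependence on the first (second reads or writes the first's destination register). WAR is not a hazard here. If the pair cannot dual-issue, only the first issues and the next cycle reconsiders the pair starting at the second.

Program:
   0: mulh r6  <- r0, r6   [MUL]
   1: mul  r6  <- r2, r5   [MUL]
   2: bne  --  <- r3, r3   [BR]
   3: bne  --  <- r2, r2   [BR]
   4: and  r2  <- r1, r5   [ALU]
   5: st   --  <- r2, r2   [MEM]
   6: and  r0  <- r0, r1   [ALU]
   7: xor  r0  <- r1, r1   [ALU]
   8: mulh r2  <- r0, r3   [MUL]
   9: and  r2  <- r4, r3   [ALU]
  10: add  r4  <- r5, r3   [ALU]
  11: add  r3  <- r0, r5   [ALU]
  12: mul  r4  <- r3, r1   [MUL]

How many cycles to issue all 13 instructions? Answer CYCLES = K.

CYCLES = 9

0. mulh @i0  | no-port MUL/MUL
1. mul/bne @i1,i2  | dual
2. bne/and @i3,i4  | dual
3. st/and @i5,i6  | dual
4. xor @i7  | RAW r0
5. mulh @i8  | WAW r2
6. and/add @i9,i10  | dual
7. add @i11  | RAW r3
8. mul @i12  | tail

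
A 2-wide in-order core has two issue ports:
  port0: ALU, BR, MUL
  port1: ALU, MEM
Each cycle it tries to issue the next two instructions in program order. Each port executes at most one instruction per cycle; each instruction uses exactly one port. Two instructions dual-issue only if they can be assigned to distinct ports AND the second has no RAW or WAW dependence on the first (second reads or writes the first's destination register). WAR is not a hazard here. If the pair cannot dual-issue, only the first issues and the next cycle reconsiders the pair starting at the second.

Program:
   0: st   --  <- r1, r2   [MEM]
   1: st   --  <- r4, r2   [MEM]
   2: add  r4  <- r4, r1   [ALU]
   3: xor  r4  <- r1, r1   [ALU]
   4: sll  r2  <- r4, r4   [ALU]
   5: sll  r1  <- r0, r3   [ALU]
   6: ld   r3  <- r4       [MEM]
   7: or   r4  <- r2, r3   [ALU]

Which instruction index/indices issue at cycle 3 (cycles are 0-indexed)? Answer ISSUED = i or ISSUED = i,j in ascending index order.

ISSUED = 4,5

[0] i0  st  -- no-port MEM/MEM
[1] i1,i2  st+add  -- 2-wide
[2] i3  xor  -- RAW r4
[3] i4,i5  sll+sll  -- 2-wide
[4] i6  ld  -- RAW r3
[5] i7  or  -- tail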